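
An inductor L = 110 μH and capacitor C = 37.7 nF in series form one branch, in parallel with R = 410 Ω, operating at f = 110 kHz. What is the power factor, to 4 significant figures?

0.09144

ω = 2πf = 691200 rad/s
X_L = ωL = 76.03 Ω
X_C = 1/(ωC) = 38.38 Ω
Branch 1: Z₁ = R = 410.0 Ω
Branch 2 (series LC): Z₂ = j(X_L − X_C) = j37.65 Ω
Parallel: Z = Z₁Z₂/(Z₁+Z₂), |Z| = 37.49 Ω, ∠Z = 84.75°
cos φ = cos(84.75°) = 0.09144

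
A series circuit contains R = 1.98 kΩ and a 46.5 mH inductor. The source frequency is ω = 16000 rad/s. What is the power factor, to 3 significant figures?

0.936

X_L = ωL = 744 Ω
Z = 1980 + j744 Ω
|Z| = √(1980² + 744²) = 2120 Ω
∠Z = arctan(744/1980) = 20.6°
cos φ = cos(20.6°) = 0.936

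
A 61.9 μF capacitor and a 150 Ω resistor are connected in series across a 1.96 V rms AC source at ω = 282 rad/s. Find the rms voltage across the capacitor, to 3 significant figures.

X_C = 1/(ωC) = 57.3 Ω
Z = 150 − j57.3 Ω
|Z| = √(150² + 57.3²) = 161 Ω
I = V/|Z| = 12.2 mA
V_C = I·|Z_C| = 0.0122 × 57.3 = 0.699 V

0.699 V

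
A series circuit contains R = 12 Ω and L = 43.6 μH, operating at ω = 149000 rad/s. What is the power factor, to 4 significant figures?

X_L = ωL = 6.496 Ω
Z = 12.00 + j6.496 Ω
|Z| = √(12.00² + 6.496²) = 13.65 Ω
∠Z = arctan(6.496/12.00) = 28.43°
cos φ = cos(28.43°) = 0.8794

0.8794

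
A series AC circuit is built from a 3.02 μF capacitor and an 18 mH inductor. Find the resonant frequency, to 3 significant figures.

ω₀ = 1/√(LC) = 1/√(0.018 × 3.02e-06) = 4289 rad/s
f₀ = ω₀/(2π) = 683 Hz

683 Hz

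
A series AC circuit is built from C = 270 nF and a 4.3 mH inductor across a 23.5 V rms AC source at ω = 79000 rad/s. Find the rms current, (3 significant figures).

80.3 mA

X_L = ωL = 340 Ω
X_C = 1/(ωC) = 46.9 Ω
Net reactance X = X_L − X_C = 293 Ω
Z = j293 Ω
|Z| = √(0² + 293²) = 293 Ω
I = V/|Z| = 23.5/293 = 80.3 mA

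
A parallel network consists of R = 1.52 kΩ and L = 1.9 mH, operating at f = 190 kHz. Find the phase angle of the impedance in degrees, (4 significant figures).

ω = 2πf = 1.194e+06 rad/s
X_L = ωL = 2268 Ω
Parallel: admittances add. Y = 1/R + 1/(jωL)
Y = (0.0006579 − j0.0004409) S
|Y| = 0.0007920 S → |Z| = 1/|Y| = 1263 Ω, ∠Z = −∠Y = 33.83°

33.83°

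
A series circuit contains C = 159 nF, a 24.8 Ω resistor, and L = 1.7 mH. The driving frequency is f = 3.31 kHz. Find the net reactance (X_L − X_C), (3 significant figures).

ω = 2πf = 20800 rad/s
X_L = ωL = 35.4 Ω
X_C = 1/(ωC) = 302 Ω
X = 35.4 − 302 = -267 Ω

-267 Ω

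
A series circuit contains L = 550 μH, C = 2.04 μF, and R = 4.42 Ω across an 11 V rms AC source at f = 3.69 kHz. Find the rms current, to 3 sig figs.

1.16 A

ω = 2πf = 23180 rad/s
X_L = ωL = 12.8 Ω
X_C = 1/(ωC) = 21.1 Ω
Net reactance X = X_L − X_C = -8.39 Ω
Z = 4.42 − j8.39 Ω
|Z| = √(4.42² + 8.39²) = 9.48 Ω
I = V/|Z| = 11/9.48 = 1.16 A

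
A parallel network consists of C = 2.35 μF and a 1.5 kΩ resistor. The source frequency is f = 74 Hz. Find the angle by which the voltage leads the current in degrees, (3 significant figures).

-58.6°

ω = 2πf = 465.0 rad/s
X_C = 1/(ωC) = 915 Ω
Parallel: admittances add. Y = 1/R + jωC
Y = (0.000667 + j0.00109) S
|Y| = 0.00128 S → |Z| = 1/|Y| = 781 Ω, ∠Z = −∠Y = -58.6°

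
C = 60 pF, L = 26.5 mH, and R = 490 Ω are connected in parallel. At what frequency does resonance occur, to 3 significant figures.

ω₀ = 1/√(LC) = 1/√(0.0265 × 6e-11) = 793100 rad/s
f₀ = ω₀/(2π) = 126 kHz

126 kHz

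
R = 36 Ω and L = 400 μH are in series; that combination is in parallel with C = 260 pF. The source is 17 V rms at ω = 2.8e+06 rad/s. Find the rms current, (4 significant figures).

2.829 mA

X_L = ωL = 1120 Ω
X_C = 1/(ωC) = 1374 Ω
Branch 1 (R+jX_L): Z₁ = 36.00 + j1120 Ω, |Z₁| = 1121 Ω
Branch 2 (−jX_C): Z₂ = −j1374 Ω
Parallel: Z = Z₁Z₂/(Z₁+Z₂), |Z| = 6009 Ω, ∠Z = 80.08°
I = V/|Z| = 17/6009 = 2.829 mA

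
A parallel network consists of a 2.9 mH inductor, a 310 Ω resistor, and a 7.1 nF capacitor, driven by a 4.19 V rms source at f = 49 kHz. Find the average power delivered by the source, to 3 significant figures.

56.6 mW

ω = 2πf = 307900 rad/s
X_L = ωL = 893 Ω
X_C = 1/(ωC) = 457 Ω
Parallel: admittances add. Y = 1/R + 1/(jωL) + jωC
Y = (0.00323 + j0.00107) S
|Y| = 0.00340 S → |Z| = 1/|Y| = 294 Ω, ∠Z = −∠Y = -18.3°
I = V/|Z| = 14.2 mA
P = VI cos φ = 4.19 × 0.0142 × cos(-18.3°) = 56.6 mW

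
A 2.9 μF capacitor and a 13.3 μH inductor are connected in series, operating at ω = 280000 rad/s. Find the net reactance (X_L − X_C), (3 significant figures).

X_L = ωL = 3.72 Ω
X_C = 1/(ωC) = 1.23 Ω
X = 3.72 − 1.23 = 2.49 Ω

2.49 Ω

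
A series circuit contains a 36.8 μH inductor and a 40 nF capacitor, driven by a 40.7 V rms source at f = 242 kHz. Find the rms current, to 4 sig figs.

ω = 2πf = 1.521e+06 rad/s
X_L = ωL = 55.96 Ω
X_C = 1/(ωC) = 16.44 Ω
Net reactance X = X_L − X_C = 39.51 Ω
Z = j39.51 Ω
|Z| = √(0² + 39.51²) = 39.51 Ω
I = V/|Z| = 40.7/39.51 = 1.030 A

1.030 A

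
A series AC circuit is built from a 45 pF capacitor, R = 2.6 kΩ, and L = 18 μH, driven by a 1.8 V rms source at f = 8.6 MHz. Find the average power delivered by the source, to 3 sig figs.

1.19 mW

ω = 2πf = 5.404e+07 rad/s
X_L = ωL = 973 Ω
X_C = 1/(ωC) = 411 Ω
Net reactance X = X_L − X_C = 561 Ω
Z = 2600 + j561 Ω
|Z| = √(2600² + 561²) = 2660 Ω
∠Z = arctan(561/2600) = 12.2°
I = V/|Z| = 677 μA
P = VI cos φ = 1.8 × 0.000677 × cos(12.2°) = 1.19 mW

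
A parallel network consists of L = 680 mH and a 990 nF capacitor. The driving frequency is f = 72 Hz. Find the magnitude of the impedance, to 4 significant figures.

ω = 2πf = 452.4 rad/s
X_L = ωL = 307.6 Ω
X_C = 1/(ωC) = 2233 Ω
Parallel: admittances add. Y = 1/(jωL) + jωC
Y = (0 − j0.002803) S
|Y| = 0.002803 S → |Z| = 1/|Y| = 356.8 Ω, ∠Z = −∠Y = 90.00°

356.8 Ω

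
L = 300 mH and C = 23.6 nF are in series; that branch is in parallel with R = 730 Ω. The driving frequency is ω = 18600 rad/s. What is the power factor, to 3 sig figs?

0.976

X_L = ωL = 5580 Ω
X_C = 1/(ωC) = 2280 Ω
Branch 1: Z₁ = R = 730 Ω
Branch 2 (series LC): Z₂ = j(X_L − X_C) = j3300 Ω
Parallel: Z = Z₁Z₂/(Z₁+Z₂), |Z| = 713 Ω, ∠Z = 12.5°
cos φ = cos(12.5°) = 0.976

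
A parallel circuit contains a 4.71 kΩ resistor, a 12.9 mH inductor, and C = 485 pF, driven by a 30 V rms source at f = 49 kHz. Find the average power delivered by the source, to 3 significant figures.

191 mW

ω = 2πf = 307900 rad/s
X_L = ωL = 3970 Ω
X_C = 1/(ωC) = 6700 Ω
Parallel: admittances add. Y = 1/R + 1/(jωL) + jωC
Y = (0.000212 − j0.000102) S
|Y| = 0.000236 S → |Z| = 1/|Y| = 4240 Ω, ∠Z = −∠Y = 25.8°
I = V/|Z| = 7.07 mA
P = VI cos φ = 30 × 0.00707 × cos(25.8°) = 191 mW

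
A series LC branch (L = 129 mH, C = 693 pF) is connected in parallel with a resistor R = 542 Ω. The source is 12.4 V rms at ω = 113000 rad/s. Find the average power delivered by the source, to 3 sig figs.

284 mW

X_L = ωL = 14600 Ω
X_C = 1/(ωC) = 12800 Ω
Branch 1: Z₁ = R = 542 Ω
Branch 2 (series LC): Z₂ = j(X_L − X_C) = j1810 Ω
Parallel: Z = Z₁Z₂/(Z₁+Z₂), |Z| = 519 Ω, ∠Z = 16.7°
I = V/|Z| = 23.9 mA
P = VI cos φ = 12.4 × 0.0239 × cos(16.7°) = 284 mW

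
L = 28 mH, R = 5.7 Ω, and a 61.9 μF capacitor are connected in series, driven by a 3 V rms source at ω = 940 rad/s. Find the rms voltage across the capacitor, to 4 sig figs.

4.789 V

X_L = ωL = 26.32 Ω
X_C = 1/(ωC) = 17.19 Ω
Net reactance X = X_L − X_C = 9.134 Ω
Z = 5.700 + j9.134 Ω
|Z| = √(5.700² + 9.134²) = 10.77 Ω
I = V/|Z| = 278.6 mA
V_C = I·|Z_C| = 0.2786 × 17.19 = 4.789 V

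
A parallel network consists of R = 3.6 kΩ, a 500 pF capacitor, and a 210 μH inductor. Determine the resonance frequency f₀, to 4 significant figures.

491.2 kHz

ω₀ = 1/√(LC) = 1/√(0.00021 × 5e-10) = 3.086e+06 rad/s
f₀ = ω₀/(2π) = 491.2 kHz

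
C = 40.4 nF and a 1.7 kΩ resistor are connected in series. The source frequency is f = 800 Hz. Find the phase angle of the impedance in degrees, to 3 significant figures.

ω = 2πf = 5027 rad/s
X_C = 1/(ωC) = 4920 Ω
Z = 1700 − j4920 Ω
|Z| = √(1700² + 4920²) = 5210 Ω
∠Z = arctan(-4920/1700) = -71.0°

-71.0°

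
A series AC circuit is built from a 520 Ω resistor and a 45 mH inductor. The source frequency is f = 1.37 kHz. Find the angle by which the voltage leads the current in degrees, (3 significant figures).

36.7°

ω = 2πf = 8608 rad/s
X_L = ωL = 387 Ω
Z = 520 + j387 Ω
|Z| = √(520² + 387²) = 648 Ω
∠Z = arctan(387/520) = 36.7°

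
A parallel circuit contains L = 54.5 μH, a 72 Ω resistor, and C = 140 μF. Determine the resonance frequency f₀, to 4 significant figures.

1.822 kHz

ω₀ = 1/√(LC) = 1/√(5.45e-05 × 0.00014) = 11450 rad/s
f₀ = ω₀/(2π) = 1.822 kHz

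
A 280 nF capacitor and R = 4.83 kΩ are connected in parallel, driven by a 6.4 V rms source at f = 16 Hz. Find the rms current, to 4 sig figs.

ω = 2πf = 100.5 rad/s
X_C = 1/(ωC) = 35530 Ω
Parallel: admittances add. Y = 1/R + jωC
Y = (0.0002070 + j2.815e-05) S
|Y| = 0.0002089 S → |Z| = 1/|Y| = 4786 Ω, ∠Z = −∠Y = -7.742°
I = V/|Z| = 6.4/4786 = 1.337 mA

1.337 mA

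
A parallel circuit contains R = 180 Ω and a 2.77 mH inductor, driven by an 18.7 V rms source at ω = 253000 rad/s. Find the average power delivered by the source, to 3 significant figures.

1.94 W

X_L = ωL = 701 Ω
Parallel: admittances add. Y = 1/R + 1/(jωL)
Y = (0.00556 − j0.00143) S
|Y| = 0.00574 S → |Z| = 1/|Y| = 174 Ω, ∠Z = −∠Y = 14.4°
I = V/|Z| = 107 mA
P = VI cos φ = 18.7 × 0.107 × cos(14.4°) = 1.94 W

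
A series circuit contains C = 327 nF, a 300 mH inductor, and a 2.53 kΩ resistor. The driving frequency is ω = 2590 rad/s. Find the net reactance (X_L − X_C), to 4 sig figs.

X_L = ωL = 777.0 Ω
X_C = 1/(ωC) = 1181 Ω
X = 777.0 − 1181 = -403.7 Ω

-403.7 Ω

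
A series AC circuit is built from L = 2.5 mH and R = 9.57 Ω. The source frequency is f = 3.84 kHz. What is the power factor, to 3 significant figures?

ω = 2πf = 24130 rad/s
X_L = ωL = 60.3 Ω
Z = 9.57 + j60.3 Ω
|Z| = √(9.57² + 60.3²) = 61.1 Ω
∠Z = arctan(60.3/9.57) = 81.0°
cos φ = cos(81.0°) = 0.157

0.157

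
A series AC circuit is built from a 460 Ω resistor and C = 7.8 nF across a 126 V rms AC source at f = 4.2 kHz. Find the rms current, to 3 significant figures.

25.8 mA

ω = 2πf = 26390 rad/s
X_C = 1/(ωC) = 4860 Ω
Z = 460 − j4860 Ω
|Z| = √(460² + 4860²) = 4880 Ω
I = V/|Z| = 126/4880 = 25.8 mA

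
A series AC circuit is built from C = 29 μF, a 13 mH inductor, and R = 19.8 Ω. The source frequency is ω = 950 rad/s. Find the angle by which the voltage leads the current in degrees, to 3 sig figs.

X_L = ωL = 12.3 Ω
X_C = 1/(ωC) = 36.3 Ω
Net reactance X = X_L − X_C = -23.9 Ω
Z = 19.8 − j23.9 Ω
|Z| = √(19.8² + 23.9²) = 31.1 Ω
∠Z = arctan(-23.9/19.8) = -50.4°

-50.4°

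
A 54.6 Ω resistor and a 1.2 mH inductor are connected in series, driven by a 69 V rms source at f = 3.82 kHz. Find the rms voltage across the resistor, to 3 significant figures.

ω = 2πf = 24000 rad/s
X_L = ωL = 28.8 Ω
Z = 54.6 + j28.8 Ω
|Z| = √(54.6² + 28.8²) = 61.7 Ω
I = V/|Z| = 1.12 A
V_R = I·|Z_R| = 1.12 × 54.6 = 61.0 V

61.0 V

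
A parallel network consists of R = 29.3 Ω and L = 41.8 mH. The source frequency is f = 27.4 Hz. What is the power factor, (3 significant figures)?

ω = 2πf = 172.2 rad/s
X_L = ωL = 7.20 Ω
Parallel: admittances add. Y = 1/R + 1/(jωL)
Y = (0.0341 − j0.139) S
|Y| = 0.143 S → |Z| = 1/|Y| = 6.99 Ω, ∠Z = −∠Y = 76.2°
cos φ = cos(76.2°) = 0.239

0.239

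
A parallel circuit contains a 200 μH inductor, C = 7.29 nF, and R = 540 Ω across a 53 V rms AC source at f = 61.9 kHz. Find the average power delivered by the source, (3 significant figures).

5.20 W

ω = 2πf = 388900 rad/s
X_L = ωL = 77.8 Ω
X_C = 1/(ωC) = 353 Ω
Parallel: admittances add. Y = 1/R + 1/(jωL) + jωC
Y = (0.00185 − j0.0100) S
|Y| = 0.0102 S → |Z| = 1/|Y| = 98.1 Ω, ∠Z = −∠Y = 79.5°
I = V/|Z| = 540 mA
P = VI cos φ = 53 × 0.540 × cos(79.5°) = 5.20 W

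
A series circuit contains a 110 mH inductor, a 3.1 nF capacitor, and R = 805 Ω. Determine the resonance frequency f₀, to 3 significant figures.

8.62 kHz

ω₀ = 1/√(LC) = 1/√(0.11 × 3.1e-09) = 54150 rad/s
f₀ = ω₀/(2π) = 8.62 kHz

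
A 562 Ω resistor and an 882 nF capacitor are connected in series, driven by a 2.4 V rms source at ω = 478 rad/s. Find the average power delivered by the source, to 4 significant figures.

544.8 μW

X_C = 1/(ωC) = 2372 Ω
Z = 562.0 − j2372 Ω
|Z| = √(562.0² + 2372²) = 2438 Ω
∠Z = arctan(-2372/562.0) = -76.67°
I = V/|Z| = 984.6 μA
P = VI cos φ = 2.4 × 0.0009846 × cos(-76.67°) = 544.8 μW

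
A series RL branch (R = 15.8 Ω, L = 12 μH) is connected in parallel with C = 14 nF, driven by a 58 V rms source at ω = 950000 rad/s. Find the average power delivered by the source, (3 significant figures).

X_L = ωL = 11.4 Ω
X_C = 1/(ωC) = 75.2 Ω
Branch 1 (R+jX_L): Z₁ = 15.8 + j11.4 Ω, |Z₁| = 19.5 Ω
Branch 2 (−jX_C): Z₂ = −j75.2 Ω
Parallel: Z = Z₁Z₂/(Z₁+Z₂), |Z| = 22.3 Ω, ∠Z = 21.9°
I = V/|Z| = 2.60 A
P = VI cos φ = 58 × 2.60 × cos(21.9°) = 140 W

140 W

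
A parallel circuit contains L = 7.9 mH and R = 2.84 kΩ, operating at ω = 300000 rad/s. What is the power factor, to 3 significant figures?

0.641

X_L = ωL = 2370 Ω
Parallel: admittances add. Y = 1/R + 1/(jωL)
Y = (0.000352 − j0.000422) S
|Y| = 0.000550 S → |Z| = 1/|Y| = 1820 Ω, ∠Z = −∠Y = 50.2°
cos φ = cos(50.2°) = 0.641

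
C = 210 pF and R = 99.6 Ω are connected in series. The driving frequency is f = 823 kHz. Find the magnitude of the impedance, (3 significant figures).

ω = 2πf = 5.171e+06 rad/s
X_C = 1/(ωC) = 921 Ω
Z = 99.6 − j921 Ω
|Z| = √(99.6² + 921²) = 926 Ω

926 Ω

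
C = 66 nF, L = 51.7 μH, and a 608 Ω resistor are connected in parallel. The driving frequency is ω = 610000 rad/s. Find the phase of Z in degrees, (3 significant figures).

X_L = ωL = 31.5 Ω
X_C = 1/(ωC) = 24.8 Ω
Parallel: admittances add. Y = 1/R + 1/(jωL) + jωC
Y = (0.00164 + j0.00855) S
|Y| = 0.00871 S → |Z| = 1/|Y| = 115 Ω, ∠Z = −∠Y = -79.1°

-79.1°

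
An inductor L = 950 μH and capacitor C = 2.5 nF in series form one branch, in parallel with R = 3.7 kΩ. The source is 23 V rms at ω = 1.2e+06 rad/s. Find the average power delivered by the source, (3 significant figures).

X_L = ωL = 1140 Ω
X_C = 1/(ωC) = 333 Ω
Branch 1: Z₁ = R = 3700 Ω
Branch 2 (series LC): Z₂ = j(X_L − X_C) = j807 Ω
Parallel: Z = Z₁Z₂/(Z₁+Z₂), |Z| = 788 Ω, ∠Z = 77.7°
I = V/|Z| = 29.2 mA
P = VI cos φ = 23 × 0.0292 × cos(77.7°) = 143 mW

143 mW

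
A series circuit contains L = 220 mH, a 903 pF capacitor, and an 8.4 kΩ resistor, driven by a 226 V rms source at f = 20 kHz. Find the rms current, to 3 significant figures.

ω = 2πf = 125700 rad/s
X_L = ωL = 27600 Ω
X_C = 1/(ωC) = 8810 Ω
Net reactance X = X_L − X_C = 18800 Ω
Z = 8400 + j18800 Ω
|Z| = √(8400² + 18800²) = 20600 Ω
I = V/|Z| = 226/20600 = 11.0 mA

11.0 mA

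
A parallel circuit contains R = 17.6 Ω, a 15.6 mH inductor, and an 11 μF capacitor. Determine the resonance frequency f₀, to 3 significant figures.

384 Hz

ω₀ = 1/√(LC) = 1/√(0.0156 × 1.1e-05) = 2414 rad/s
f₀ = ω₀/(2π) = 384 Hz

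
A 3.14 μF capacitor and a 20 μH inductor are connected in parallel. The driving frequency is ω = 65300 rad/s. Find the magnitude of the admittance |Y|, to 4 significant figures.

560.7 mS

X_L = ωL = 1.306 Ω
X_C = 1/(ωC) = 4.877 Ω
Parallel: admittances add. Y = 1/(jωL) + jωC
Y = (0 − j0.5607) S
|Y| = 0.5607 S → |Z| = 1/|Y| = 1.784 Ω, ∠Z = −∠Y = 90.00°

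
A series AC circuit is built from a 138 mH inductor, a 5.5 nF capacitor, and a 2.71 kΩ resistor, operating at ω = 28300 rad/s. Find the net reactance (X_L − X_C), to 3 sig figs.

-2520 Ω

X_L = ωL = 3910 Ω
X_C = 1/(ωC) = 6420 Ω
X = 3910 − 6420 = -2520 Ω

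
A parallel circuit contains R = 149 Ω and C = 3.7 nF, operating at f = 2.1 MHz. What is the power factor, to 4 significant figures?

0.1362

ω = 2πf = 1.319e+07 rad/s
X_C = 1/(ωC) = 20.48 Ω
Parallel: admittances add. Y = 1/R + jωC
Y = (0.006711 + j0.04882) S
|Y| = 0.04928 S → |Z| = 1/|Y| = 20.29 Ω, ∠Z = −∠Y = -82.17°
cos φ = cos(-82.17°) = 0.1362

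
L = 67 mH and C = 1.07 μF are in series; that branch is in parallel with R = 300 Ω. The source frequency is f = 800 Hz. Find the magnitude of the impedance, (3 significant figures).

135 Ω

ω = 2πf = 5027 rad/s
X_L = ωL = 337 Ω
X_C = 1/(ωC) = 186 Ω
Branch 1: Z₁ = R = 300 Ω
Branch 2 (series LC): Z₂ = j(X_L − X_C) = j151 Ω
Parallel: Z = Z₁Z₂/(Z₁+Z₂), |Z| = 135 Ω, ∠Z = 63.3°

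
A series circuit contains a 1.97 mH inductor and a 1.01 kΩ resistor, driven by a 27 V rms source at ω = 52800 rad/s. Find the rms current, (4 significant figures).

X_L = ωL = 104.0 Ω
Z = 1010 + j104.0 Ω
|Z| = √(1010² + 104.0²) = 1015 Ω
I = V/|Z| = 27/1015 = 26.59 mA

26.59 mA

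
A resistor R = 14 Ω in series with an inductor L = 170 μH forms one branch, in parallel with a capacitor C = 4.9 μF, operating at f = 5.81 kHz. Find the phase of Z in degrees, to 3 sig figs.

-68.6°

ω = 2πf = 36510 rad/s
X_L = ωL = 6.21 Ω
X_C = 1/(ωC) = 5.59 Ω
Branch 1 (R+jX_L): Z₁ = 14.0 + j6.21 Ω, |Z₁| = 15.3 Ω
Branch 2 (−jX_C): Z₂ = −j5.59 Ω
Parallel: Z = Z₁Z₂/(Z₁+Z₂), |Z| = 6.11 Ω, ∠Z = -68.6°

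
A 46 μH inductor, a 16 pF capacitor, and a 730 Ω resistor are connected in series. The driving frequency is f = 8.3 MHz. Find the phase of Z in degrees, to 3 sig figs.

ω = 2πf = 5.215e+07 rad/s
X_L = ωL = 2400 Ω
X_C = 1/(ωC) = 1200 Ω
Net reactance X = X_L − X_C = 1200 Ω
Z = 730 + j1200 Ω
|Z| = √(730² + 1200²) = 1400 Ω
∠Z = arctan(1200/730) = 58.7°

58.7°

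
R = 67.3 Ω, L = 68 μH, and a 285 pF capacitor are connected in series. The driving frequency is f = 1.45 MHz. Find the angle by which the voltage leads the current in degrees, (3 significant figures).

74.0°

ω = 2πf = 9.111e+06 rad/s
X_L = ωL = 620 Ω
X_C = 1/(ωC) = 385 Ω
Net reactance X = X_L − X_C = 234 Ω
Z = 67.3 + j234 Ω
|Z| = √(67.3² + 234²) = 244 Ω
∠Z = arctan(234/67.3) = 74.0°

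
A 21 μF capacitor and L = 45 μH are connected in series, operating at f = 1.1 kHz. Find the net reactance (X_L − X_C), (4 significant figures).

-6.579 Ω

ω = 2πf = 6912 rad/s
X_L = ωL = 0.3110 Ω
X_C = 1/(ωC) = 6.890 Ω
X = 0.3110 − 6.890 = -6.579 Ω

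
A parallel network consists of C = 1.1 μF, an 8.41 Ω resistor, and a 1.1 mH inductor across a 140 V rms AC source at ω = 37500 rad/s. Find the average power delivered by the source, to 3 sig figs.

2.33 kW

X_L = ωL = 41.2 Ω
X_C = 1/(ωC) = 24.2 Ω
Parallel: admittances add. Y = 1/R + 1/(jωL) + jωC
Y = (0.119 + j0.0170) S
|Y| = 0.120 S → |Z| = 1/|Y| = 8.33 Ω, ∠Z = −∠Y = -8.14°
I = V/|Z| = 16.8 A
P = VI cos φ = 140 × 16.8 × cos(-8.14°) = 2.33 kW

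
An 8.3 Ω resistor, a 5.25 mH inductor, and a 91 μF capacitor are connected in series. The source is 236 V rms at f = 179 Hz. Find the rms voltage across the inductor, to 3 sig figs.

152 V

ω = 2πf = 1125 rad/s
X_L = ωL = 5.90 Ω
X_C = 1/(ωC) = 9.77 Ω
Net reactance X = X_L − X_C = -3.87 Ω
Z = 8.30 − j3.87 Ω
|Z| = √(8.30² + 3.87²) = 9.16 Ω
I = V/|Z| = 25.8 A
V_L = I·|Z_L| = 25.8 × 5.90 = 152 V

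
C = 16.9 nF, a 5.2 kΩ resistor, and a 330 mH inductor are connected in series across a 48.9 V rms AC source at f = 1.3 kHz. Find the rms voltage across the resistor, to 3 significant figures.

ω = 2πf = 8168 rad/s
X_L = ωL = 2700 Ω
X_C = 1/(ωC) = 7240 Ω
Net reactance X = X_L − X_C = -4550 Ω
Z = 5200 − j4550 Ω
|Z| = √(5200² + 4550²) = 6910 Ω
I = V/|Z| = 7.08 mA
V_R = I·|Z_R| = 0.00708 × 5200 = 36.8 V

36.8 V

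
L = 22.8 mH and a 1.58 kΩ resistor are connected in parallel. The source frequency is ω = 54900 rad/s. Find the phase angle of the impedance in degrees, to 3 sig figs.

X_L = ωL = 1250 Ω
Parallel: admittances add. Y = 1/R + 1/(jωL)
Y = (0.000633 − j0.000799) S
|Y| = 0.00102 S → |Z| = 1/|Y| = 981 Ω, ∠Z = −∠Y = 51.6°

51.6°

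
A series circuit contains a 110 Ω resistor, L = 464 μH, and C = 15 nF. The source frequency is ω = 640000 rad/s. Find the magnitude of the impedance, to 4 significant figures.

222.0 Ω

X_L = ωL = 297.0 Ω
X_C = 1/(ωC) = 104.2 Ω
Net reactance X = X_L − X_C = 192.8 Ω
Z = 110.0 + j192.8 Ω
|Z| = √(110.0² + 192.8²) = 222.0 Ω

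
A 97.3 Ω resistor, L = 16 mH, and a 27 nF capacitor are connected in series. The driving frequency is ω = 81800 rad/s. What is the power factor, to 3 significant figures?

X_L = ωL = 1310 Ω
X_C = 1/(ωC) = 453 Ω
Net reactance X = X_L − X_C = 856 Ω
Z = 97.3 + j856 Ω
|Z| = √(97.3² + 856²) = 862 Ω
∠Z = arctan(856/97.3) = 83.5°
cos φ = cos(83.5°) = 0.113

0.113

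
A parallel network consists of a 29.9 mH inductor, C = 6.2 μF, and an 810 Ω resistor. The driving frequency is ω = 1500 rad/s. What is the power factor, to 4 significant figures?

0.09457

X_L = ωL = 44.85 Ω
X_C = 1/(ωC) = 107.5 Ω
Parallel: admittances add. Y = 1/R + 1/(jωL) + jωC
Y = (0.001235 − j0.01300) S
|Y| = 0.01306 S → |Z| = 1/|Y| = 76.60 Ω, ∠Z = −∠Y = 84.57°
cos φ = cos(84.57°) = 0.09457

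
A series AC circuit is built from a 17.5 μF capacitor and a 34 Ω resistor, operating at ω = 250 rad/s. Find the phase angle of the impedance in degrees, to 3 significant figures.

-81.5°

X_C = 1/(ωC) = 229 Ω
Z = 34.0 − j229 Ω
|Z| = √(34.0² + 229²) = 231 Ω
∠Z = arctan(-229/34.0) = -81.5°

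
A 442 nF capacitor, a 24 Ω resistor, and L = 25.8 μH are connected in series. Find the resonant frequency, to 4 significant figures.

ω₀ = 1/√(LC) = 1/√(2.58e-05 × 4.42e-07) = 296100 rad/s
f₀ = ω₀/(2π) = 47.13 kHz

47.13 kHz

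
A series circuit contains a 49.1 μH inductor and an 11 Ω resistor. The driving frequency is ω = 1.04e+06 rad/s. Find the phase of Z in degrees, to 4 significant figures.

X_L = ωL = 51.06 Ω
Z = 11.00 + j51.06 Ω
|Z| = √(11.00² + 51.06²) = 52.24 Ω
∠Z = arctan(51.06/11.00) = 77.84°

77.84°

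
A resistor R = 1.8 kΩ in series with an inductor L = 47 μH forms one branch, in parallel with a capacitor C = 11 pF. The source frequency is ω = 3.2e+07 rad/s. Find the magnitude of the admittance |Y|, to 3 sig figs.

X_L = ωL = 1500 Ω
X_C = 1/(ωC) = 2840 Ω
Branch 1 (R+jX_L): Z₁ = 1800 + j1500 Ω, |Z₁| = 2350 Ω
Branch 2 (−jX_C): Z₂ = −j2840 Ω
Parallel: Z = Z₁Z₂/(Z₁+Z₂), |Z| = 2970 Ω, ∠Z = -13.5°
|Y| = 1/|Z| = 336 μS

336 μS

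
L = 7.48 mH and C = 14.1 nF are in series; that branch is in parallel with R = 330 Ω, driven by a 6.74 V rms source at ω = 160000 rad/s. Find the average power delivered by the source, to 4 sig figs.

137.7 mW

X_L = ωL = 1197 Ω
X_C = 1/(ωC) = 443.3 Ω
Branch 1: Z₁ = R = 330.0 Ω
Branch 2 (series LC): Z₂ = j(X_L − X_C) = j753.5 Ω
Parallel: Z = Z₁Z₂/(Z₁+Z₂), |Z| = 302.3 Ω, ∠Z = 23.65°
I = V/|Z| = 22.30 mA
P = VI cos φ = 6.74 × 0.02230 × cos(23.65°) = 137.7 mW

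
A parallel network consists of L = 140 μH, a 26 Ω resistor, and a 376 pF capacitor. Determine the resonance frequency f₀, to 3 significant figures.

ω₀ = 1/√(LC) = 1/√(0.00014 × 3.76e-10) = 4.359e+06 rad/s
f₀ = ω₀/(2π) = 694 kHz

694 kHz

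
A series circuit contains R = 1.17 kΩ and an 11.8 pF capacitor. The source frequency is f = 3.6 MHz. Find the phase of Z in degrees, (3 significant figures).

-72.7°

ω = 2πf = 2.262e+07 rad/s
X_C = 1/(ωC) = 3750 Ω
Z = 1170 − j3750 Ω
|Z| = √(1170² + 3750²) = 3930 Ω
∠Z = arctan(-3750/1170) = -72.7°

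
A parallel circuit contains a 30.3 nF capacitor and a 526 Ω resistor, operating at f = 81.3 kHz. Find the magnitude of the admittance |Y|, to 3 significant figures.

15.6 mS

ω = 2πf = 510800 rad/s
X_C = 1/(ωC) = 64.6 Ω
Parallel: admittances add. Y = 1/R + jωC
Y = (0.00190 + j0.0155) S
|Y| = 0.0156 S → |Z| = 1/|Y| = 64.1 Ω, ∠Z = −∠Y = -83.0°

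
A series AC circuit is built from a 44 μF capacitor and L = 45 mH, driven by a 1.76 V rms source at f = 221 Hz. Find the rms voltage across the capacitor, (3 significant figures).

0.625 V

ω = 2πf = 1389 rad/s
X_L = ωL = 62.5 Ω
X_C = 1/(ωC) = 16.4 Ω
Net reactance X = X_L − X_C = 46.1 Ω
Z = j46.1 Ω
|Z| = √(0² + 46.1²) = 46.1 Ω
I = V/|Z| = 38.2 mA
V_C = I·|Z_C| = 0.0382 × 16.4 = 0.625 V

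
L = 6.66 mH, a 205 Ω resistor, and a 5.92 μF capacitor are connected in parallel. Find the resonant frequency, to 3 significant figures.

802 Hz

ω₀ = 1/√(LC) = 1/√(0.00666 × 5.92e-06) = 5036 rad/s
f₀ = ω₀/(2π) = 802 Hz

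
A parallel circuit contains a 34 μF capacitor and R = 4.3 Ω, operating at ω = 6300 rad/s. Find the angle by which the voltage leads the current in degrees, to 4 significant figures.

-42.65°

X_C = 1/(ωC) = 4.669 Ω
Parallel: admittances add. Y = 1/R + jωC
Y = (0.2326 + j0.2142) S
|Y| = 0.3162 S → |Z| = 1/|Y| = 3.163 Ω, ∠Z = −∠Y = -42.65°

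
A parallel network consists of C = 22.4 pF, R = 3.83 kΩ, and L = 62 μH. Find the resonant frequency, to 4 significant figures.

4.271 MHz

ω₀ = 1/√(LC) = 1/√(6.2e-05 × 2.24e-11) = 2.683e+07 rad/s
f₀ = ω₀/(2π) = 4.271 MHz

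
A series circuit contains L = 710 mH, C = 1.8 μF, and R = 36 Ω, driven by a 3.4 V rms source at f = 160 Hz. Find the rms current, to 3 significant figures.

20.6 mA

ω = 2πf = 1005 rad/s
X_L = ωL = 714 Ω
X_C = 1/(ωC) = 553 Ω
Net reactance X = X_L − X_C = 161 Ω
Z = 36.0 + j161 Ω
|Z| = √(36.0² + 161²) = 165 Ω
I = V/|Z| = 3.4/165 = 20.6 mA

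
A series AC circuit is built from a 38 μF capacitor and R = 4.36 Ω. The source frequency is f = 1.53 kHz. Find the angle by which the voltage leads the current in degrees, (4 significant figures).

-32.12°

ω = 2πf = 9613 rad/s
X_C = 1/(ωC) = 2.737 Ω
Z = 4.360 − j2.737 Ω
|Z| = √(4.360² + 2.737²) = 5.148 Ω
∠Z = arctan(-2.737/4.360) = -32.12°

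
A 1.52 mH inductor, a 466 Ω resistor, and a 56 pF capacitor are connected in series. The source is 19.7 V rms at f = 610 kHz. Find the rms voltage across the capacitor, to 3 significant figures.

73.1 V

ω = 2πf = 3.833e+06 rad/s
X_L = ωL = 5830 Ω
X_C = 1/(ωC) = 4660 Ω
Net reactance X = X_L − X_C = 1170 Ω
Z = 466 + j1170 Ω
|Z| = √(466² + 1170²) = 1260 Ω
I = V/|Z| = 15.7 mA
V_C = I·|Z_C| = 0.0157 × 4660 = 73.1 V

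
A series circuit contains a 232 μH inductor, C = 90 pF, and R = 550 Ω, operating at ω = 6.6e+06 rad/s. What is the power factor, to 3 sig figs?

X_L = ωL = 1530 Ω
X_C = 1/(ωC) = 1680 Ω
Net reactance X = X_L − X_C = -152 Ω
Z = 550 − j152 Ω
|Z| = √(550² + 152²) = 571 Ω
∠Z = arctan(-152/550) = -15.5°
cos φ = cos(-15.5°) = 0.964

0.964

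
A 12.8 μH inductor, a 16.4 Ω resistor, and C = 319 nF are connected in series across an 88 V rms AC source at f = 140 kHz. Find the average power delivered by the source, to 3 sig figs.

ω = 2πf = 879600 rad/s
X_L = ωL = 11.3 Ω
X_C = 1/(ωC) = 3.56 Ω
Net reactance X = X_L − X_C = 7.70 Ω
Z = 16.4 + j7.70 Ω
|Z| = √(16.4² + 7.70²) = 18.1 Ω
∠Z = arctan(7.70/16.4) = 25.1°
I = V/|Z| = 4.86 A
P = VI cos φ = 88 × 4.86 × cos(25.1°) = 387 W

387 W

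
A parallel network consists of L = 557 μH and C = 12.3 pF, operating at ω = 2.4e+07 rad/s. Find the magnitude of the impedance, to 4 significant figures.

4537 Ω

X_L = ωL = 13370 Ω
X_C = 1/(ωC) = 3388 Ω
Parallel: admittances add. Y = 1/(jωL) + jωC
Y = (0 + j0.0002204) S
|Y| = 0.0002204 S → |Z| = 1/|Y| = 4537 Ω, ∠Z = −∠Y = -90.00°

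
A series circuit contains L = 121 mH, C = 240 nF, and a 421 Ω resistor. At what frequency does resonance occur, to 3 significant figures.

ω₀ = 1/√(LC) = 1/√(0.121 × 2.4e-07) = 5868 rad/s
f₀ = ω₀/(2π) = 934 Hz

934 Hz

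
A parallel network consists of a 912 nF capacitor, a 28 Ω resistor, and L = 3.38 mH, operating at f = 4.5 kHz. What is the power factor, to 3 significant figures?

ω = 2πf = 28270 rad/s
X_L = ωL = 95.6 Ω
X_C = 1/(ωC) = 38.8 Ω
Parallel: admittances add. Y = 1/R + 1/(jωL) + jωC
Y = (0.0357 + j0.0153) S
|Y| = 0.0389 S → |Z| = 1/|Y| = 25.7 Ω, ∠Z = −∠Y = -23.2°
cos φ = cos(-23.2°) = 0.919

0.919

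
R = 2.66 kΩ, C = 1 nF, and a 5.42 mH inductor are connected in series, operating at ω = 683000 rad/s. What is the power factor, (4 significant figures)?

0.7652

X_L = ωL = 3702 Ω
X_C = 1/(ωC) = 1464 Ω
Net reactance X = X_L − X_C = 2238 Ω
Z = 2660 + j2238 Ω
|Z| = √(2660² + 2238²) = 3476 Ω
∠Z = arctan(2238/2660) = 40.07°
cos φ = cos(40.07°) = 0.7652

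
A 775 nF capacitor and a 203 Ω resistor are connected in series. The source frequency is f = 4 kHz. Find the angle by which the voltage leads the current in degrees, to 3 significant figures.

ω = 2πf = 25130 rad/s
X_C = 1/(ωC) = 51.3 Ω
Z = 203 − j51.3 Ω
|Z| = √(203² + 51.3²) = 209 Ω
∠Z = arctan(-51.3/203) = -14.2°

-14.2°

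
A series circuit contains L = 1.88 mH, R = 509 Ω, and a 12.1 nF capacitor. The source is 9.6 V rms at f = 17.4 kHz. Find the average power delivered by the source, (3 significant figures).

83.5 mW

ω = 2πf = 109300 rad/s
X_L = ωL = 206 Ω
X_C = 1/(ωC) = 756 Ω
Net reactance X = X_L − X_C = -550 Ω
Z = 509 − j550 Ω
|Z| = √(509² + 550²) = 750 Ω
∠Z = arctan(-550/509) = -47.2°
I = V/|Z| = 12.8 mA
P = VI cos φ = 9.6 × 0.0128 × cos(-47.2°) = 83.5 mW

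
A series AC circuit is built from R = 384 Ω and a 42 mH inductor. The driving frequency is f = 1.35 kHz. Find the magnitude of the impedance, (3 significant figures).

ω = 2πf = 8482 rad/s
X_L = ωL = 356 Ω
Z = 384 + j356 Ω
|Z| = √(384² + 356²) = 524 Ω

524 Ω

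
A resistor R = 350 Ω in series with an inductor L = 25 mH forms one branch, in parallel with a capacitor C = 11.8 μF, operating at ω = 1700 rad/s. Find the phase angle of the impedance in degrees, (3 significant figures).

-81.9°

X_L = ωL = 42.5 Ω
X_C = 1/(ωC) = 49.9 Ω
Branch 1 (R+jX_L): Z₁ = 350 + j42.5 Ω, |Z₁| = 353 Ω
Branch 2 (−jX_C): Z₂ = −j49.9 Ω
Parallel: Z = Z₁Z₂/(Z₁+Z₂), |Z| = 50.2 Ω, ∠Z = -81.9°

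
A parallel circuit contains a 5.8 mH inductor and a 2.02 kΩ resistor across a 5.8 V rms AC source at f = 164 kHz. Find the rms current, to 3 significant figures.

3.03 mA

ω = 2πf = 1.03e+06 rad/s
X_L = ωL = 5980 Ω
Parallel: admittances add. Y = 1/R + 1/(jωL)
Y = (0.000495 − j0.000167) S
|Y| = 0.000523 S → |Z| = 1/|Y| = 1910 Ω, ∠Z = −∠Y = 18.7°
I = V/|Z| = 5.8/1910 = 3.03 mA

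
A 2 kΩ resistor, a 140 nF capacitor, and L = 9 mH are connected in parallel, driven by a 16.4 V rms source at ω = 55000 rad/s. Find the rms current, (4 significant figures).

93.51 mA

X_L = ωL = 495.0 Ω
X_C = 1/(ωC) = 129.9 Ω
Parallel: admittances add. Y = 1/R + 1/(jωL) + jωC
Y = (0.0005000 + j0.005680) S
|Y| = 0.005702 S → |Z| = 1/|Y| = 175.4 Ω, ∠Z = −∠Y = -84.97°
I = V/|Z| = 16.4/175.4 = 93.51 mA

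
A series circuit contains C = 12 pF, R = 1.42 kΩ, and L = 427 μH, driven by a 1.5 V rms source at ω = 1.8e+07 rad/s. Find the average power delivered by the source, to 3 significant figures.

X_L = ωL = 7690 Ω
X_C = 1/(ωC) = 4630 Ω
Net reactance X = X_L − X_C = 3060 Ω
Z = 1420 + j3060 Ω
|Z| = √(1420² + 3060²) = 3370 Ω
∠Z = arctan(3060/1420) = 65.1°
I = V/|Z| = 445 μA
P = VI cos φ = 1.5 × 0.000445 × cos(65.1°) = 281 μW

281 μW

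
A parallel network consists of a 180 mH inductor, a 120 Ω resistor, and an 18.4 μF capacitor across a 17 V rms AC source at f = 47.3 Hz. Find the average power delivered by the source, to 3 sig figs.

ω = 2πf = 297.2 rad/s
X_L = ωL = 53.5 Ω
X_C = 1/(ωC) = 183 Ω
Parallel: admittances add. Y = 1/R + 1/(jωL) + jωC
Y = (0.00833 − j0.0132) S
|Y| = 0.0156 S → |Z| = 1/|Y| = 64.0 Ω, ∠Z = −∠Y = 57.8°
I = V/|Z| = 266 mA
P = VI cos φ = 17 × 0.266 × cos(57.8°) = 2.41 W

2.41 W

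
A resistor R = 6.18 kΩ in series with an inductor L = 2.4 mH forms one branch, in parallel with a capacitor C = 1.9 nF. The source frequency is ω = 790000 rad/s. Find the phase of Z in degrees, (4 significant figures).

-84.20°

X_L = ωL = 1896 Ω
X_C = 1/(ωC) = 666.2 Ω
Branch 1 (R+jX_L): Z₁ = 6180 + j1896 Ω, |Z₁| = 6464 Ω
Branch 2 (−jX_C): Z₂ = −j666.2 Ω
Parallel: Z = Z₁Z₂/(Z₁+Z₂), |Z| = 683.5 Ω, ∠Z = -84.20°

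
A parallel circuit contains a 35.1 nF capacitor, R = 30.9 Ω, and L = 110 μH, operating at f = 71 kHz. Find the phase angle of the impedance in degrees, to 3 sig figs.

ω = 2πf = 446100 rad/s
X_L = ωL = 49.1 Ω
X_C = 1/(ωC) = 63.9 Ω
Parallel: admittances add. Y = 1/R + 1/(jωL) + jωC
Y = (0.0324 − j0.00472) S
|Y| = 0.0327 S → |Z| = 1/|Y| = 30.6 Ω, ∠Z = −∠Y = 8.30°

8.30°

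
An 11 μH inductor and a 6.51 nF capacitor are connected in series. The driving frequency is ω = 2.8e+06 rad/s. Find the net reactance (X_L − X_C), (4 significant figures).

-24.06 Ω

X_L = ωL = 30.80 Ω
X_C = 1/(ωC) = 54.86 Ω
X = 30.80 − 54.86 = -24.06 Ω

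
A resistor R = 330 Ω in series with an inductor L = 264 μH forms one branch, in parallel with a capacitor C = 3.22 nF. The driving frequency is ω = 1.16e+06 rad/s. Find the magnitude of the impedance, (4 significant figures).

362.8 Ω

X_L = ωL = 306.2 Ω
X_C = 1/(ωC) = 267.7 Ω
Branch 1 (R+jX_L): Z₁ = 330.0 + j306.2 Ω, |Z₁| = 450.2 Ω
Branch 2 (−jX_C): Z₂ = −j267.7 Ω
Parallel: Z = Z₁Z₂/(Z₁+Z₂), |Z| = 362.8 Ω, ∠Z = -53.80°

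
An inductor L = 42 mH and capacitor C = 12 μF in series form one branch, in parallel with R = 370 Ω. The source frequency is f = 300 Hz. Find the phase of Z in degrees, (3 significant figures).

ω = 2πf = 1885 rad/s
X_L = ωL = 79.2 Ω
X_C = 1/(ωC) = 44.2 Ω
Branch 1: Z₁ = R = 370 Ω
Branch 2 (series LC): Z₂ = j(X_L − X_C) = j35.0 Ω
Parallel: Z = Z₁Z₂/(Z₁+Z₂), |Z| = 34.8 Ω, ∠Z = 84.6°

84.6°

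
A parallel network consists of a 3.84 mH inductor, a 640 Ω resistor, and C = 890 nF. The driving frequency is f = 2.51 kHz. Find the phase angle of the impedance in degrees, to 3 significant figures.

ω = 2πf = 15770 rad/s
X_L = ωL = 60.6 Ω
X_C = 1/(ωC) = 71.2 Ω
Parallel: admittances add. Y = 1/R + 1/(jωL) + jωC
Y = (0.00156 − j0.00248) S
|Y| = 0.00293 S → |Z| = 1/|Y| = 341 Ω, ∠Z = −∠Y = 57.8°

57.8°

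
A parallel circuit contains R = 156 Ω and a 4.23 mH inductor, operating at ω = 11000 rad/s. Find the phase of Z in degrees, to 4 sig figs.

X_L = ωL = 46.53 Ω
Parallel: admittances add. Y = 1/R + 1/(jωL)
Y = (0.006410 − j0.02149) S
|Y| = 0.02243 S → |Z| = 1/|Y| = 44.59 Ω, ∠Z = −∠Y = 73.39°

73.39°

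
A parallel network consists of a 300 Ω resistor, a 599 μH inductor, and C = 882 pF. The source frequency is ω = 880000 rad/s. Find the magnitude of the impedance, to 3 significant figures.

X_L = ωL = 527 Ω
X_C = 1/(ωC) = 1290 Ω
Parallel: admittances add. Y = 1/R + 1/(jωL) + jωC
Y = (0.00333 − j0.00112) S
|Y| = 0.00352 S → |Z| = 1/|Y| = 284 Ω, ∠Z = −∠Y = 18.6°

284 Ω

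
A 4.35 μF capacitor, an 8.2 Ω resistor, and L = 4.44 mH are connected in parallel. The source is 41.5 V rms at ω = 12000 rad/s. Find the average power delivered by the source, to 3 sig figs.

210 W

X_L = ωL = 53.3 Ω
X_C = 1/(ωC) = 19.2 Ω
Parallel: admittances add. Y = 1/R + 1/(jωL) + jωC
Y = (0.122 + j0.0334) S
|Y| = 0.126 S → |Z| = 1/|Y| = 7.91 Ω, ∠Z = −∠Y = -15.3°
I = V/|Z| = 5.25 A
P = VI cos φ = 41.5 × 5.25 × cos(-15.3°) = 210 W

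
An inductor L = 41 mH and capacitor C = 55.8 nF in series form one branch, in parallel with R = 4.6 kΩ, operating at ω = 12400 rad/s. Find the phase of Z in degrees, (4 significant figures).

-78.49°

X_L = ωL = 508.4 Ω
X_C = 1/(ωC) = 1445 Ω
Branch 1: Z₁ = R = 4600 Ω
Branch 2 (series LC): Z₂ = j(X_L − X_C) = −j936.9 Ω
Parallel: Z = Z₁Z₂/(Z₁+Z₂), |Z| = 918.0 Ω, ∠Z = -78.49°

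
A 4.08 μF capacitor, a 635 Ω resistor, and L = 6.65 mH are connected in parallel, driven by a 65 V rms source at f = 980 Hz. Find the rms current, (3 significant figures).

ω = 2πf = 6158 rad/s
X_L = ωL = 40.9 Ω
X_C = 1/(ωC) = 39.8 Ω
Parallel: admittances add. Y = 1/R + 1/(jωL) + jωC
Y = (0.00157 + j0.000701) S
|Y| = 0.00172 S → |Z| = 1/|Y| = 580 Ω, ∠Z = −∠Y = -24.0°
I = V/|Z| = 65/580 = 112 mA

112 mA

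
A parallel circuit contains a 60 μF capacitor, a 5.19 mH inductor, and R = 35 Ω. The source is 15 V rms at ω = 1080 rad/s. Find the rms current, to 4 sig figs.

1.757 A

X_L = ωL = 5.605 Ω
X_C = 1/(ωC) = 15.43 Ω
Parallel: admittances add. Y = 1/R + 1/(jωL) + jωC
Y = (0.02857 − j0.1136) S
|Y| = 0.1171 S → |Z| = 1/|Y| = 8.537 Ω, ∠Z = −∠Y = 75.88°
I = V/|Z| = 15/8.537 = 1.757 A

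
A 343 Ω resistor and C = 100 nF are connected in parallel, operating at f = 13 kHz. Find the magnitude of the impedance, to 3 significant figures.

ω = 2πf = 81680 rad/s
X_C = 1/(ωC) = 122 Ω
Parallel: admittances add. Y = 1/R + jωC
Y = (0.00292 + j0.00817) S
|Y| = 0.00867 S → |Z| = 1/|Y| = 115 Ω, ∠Z = −∠Y = -70.4°

115 Ω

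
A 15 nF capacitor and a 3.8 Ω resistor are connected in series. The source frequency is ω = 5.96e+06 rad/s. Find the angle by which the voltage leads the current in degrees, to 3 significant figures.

-71.2°

X_C = 1/(ωC) = 11.2 Ω
Z = 3.80 − j11.2 Ω
|Z| = √(3.80² + 11.2²) = 11.8 Ω
∠Z = arctan(-11.2/3.80) = -71.2°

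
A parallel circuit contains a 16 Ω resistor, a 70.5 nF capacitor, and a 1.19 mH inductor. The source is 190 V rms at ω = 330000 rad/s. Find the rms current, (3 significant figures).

X_L = ωL = 393 Ω
X_C = 1/(ωC) = 43.0 Ω
Parallel: admittances add. Y = 1/R + 1/(jωL) + jωC
Y = (0.0625 + j0.0207) S
|Y| = 0.0658 S → |Z| = 1/|Y| = 15.2 Ω, ∠Z = −∠Y = -18.3°
I = V/|Z| = 190/15.2 = 12.5 A

12.5 A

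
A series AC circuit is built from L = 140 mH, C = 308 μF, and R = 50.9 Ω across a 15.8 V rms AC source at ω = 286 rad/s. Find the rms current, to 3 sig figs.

270 mA

X_L = ωL = 40.0 Ω
X_C = 1/(ωC) = 11.4 Ω
Net reactance X = X_L − X_C = 28.7 Ω
Z = 50.9 + j28.7 Ω
|Z| = √(50.9² + 28.7²) = 58.4 Ω
I = V/|Z| = 15.8/58.4 = 270 mA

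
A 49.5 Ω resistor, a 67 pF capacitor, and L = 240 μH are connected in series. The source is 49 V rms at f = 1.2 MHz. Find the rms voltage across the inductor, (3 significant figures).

501 V

ω = 2πf = 7.54e+06 rad/s
X_L = ωL = 1810 Ω
X_C = 1/(ωC) = 1980 Ω
Net reactance X = X_L − X_C = -170 Ω
Z = 49.5 − j170 Ω
|Z| = √(49.5² + 170²) = 177 Ω
I = V/|Z| = 277 mA
V_L = I·|Z_L| = 0.277 × 1810 = 501 V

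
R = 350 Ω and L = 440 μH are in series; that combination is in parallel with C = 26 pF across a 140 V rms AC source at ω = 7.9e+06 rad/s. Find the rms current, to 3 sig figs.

11.8 mA

X_L = ωL = 3480 Ω
X_C = 1/(ωC) = 4870 Ω
Branch 1 (R+jX_L): Z₁ = 350 + j3480 Ω, |Z₁| = 3490 Ω
Branch 2 (−jX_C): Z₂ = −j4870 Ω
Parallel: Z = Z₁Z₂/(Z₁+Z₂), |Z| = 11800 Ω, ∠Z = 70.1°
I = V/|Z| = 140/11800 = 11.8 mA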